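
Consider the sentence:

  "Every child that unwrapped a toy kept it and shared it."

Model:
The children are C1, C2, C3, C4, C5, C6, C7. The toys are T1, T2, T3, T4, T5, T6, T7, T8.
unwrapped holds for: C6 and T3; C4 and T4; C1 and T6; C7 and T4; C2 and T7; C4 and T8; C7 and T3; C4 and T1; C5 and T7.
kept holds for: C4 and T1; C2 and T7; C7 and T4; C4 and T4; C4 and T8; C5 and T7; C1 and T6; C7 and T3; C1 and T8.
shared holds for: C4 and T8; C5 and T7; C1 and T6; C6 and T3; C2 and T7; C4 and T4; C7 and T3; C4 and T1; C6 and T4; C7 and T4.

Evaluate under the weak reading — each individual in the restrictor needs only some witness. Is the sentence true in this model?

False

"it" takes "a toy" as antecedent — a donkey pronoun bound across the clause boundary.
Weak reading: every child c with some unwrapped-toy has at least one unwrapped-toy t such that kept(c,t) ∧ shared(c,t).
Per child: C1:✓  C2:✓  C4:✓  C5:✓  C6:✗  C7:✓
C6 has no witness among its unwrapped-toys.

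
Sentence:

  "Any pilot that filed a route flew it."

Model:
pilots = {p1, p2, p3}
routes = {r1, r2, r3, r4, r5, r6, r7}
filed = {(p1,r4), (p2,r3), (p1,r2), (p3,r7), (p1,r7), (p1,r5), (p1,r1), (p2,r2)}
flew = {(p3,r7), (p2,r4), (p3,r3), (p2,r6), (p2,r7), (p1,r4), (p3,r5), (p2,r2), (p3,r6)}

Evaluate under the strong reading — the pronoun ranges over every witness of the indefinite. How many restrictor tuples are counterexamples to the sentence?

5

"it" takes "a route" as antecedent — a donkey pronoun bound across the clause boundary.
Strong reading: for every (p,r) with filed(p,r), flew(p,r).
Restrictor pairs: (p1,r1) ✗  (p1,r2) ✗  (p1,r4) ✓  (p1,r5) ✗  (p1,r7) ✗  (p2,r2) ✓  (p2,r3) ✗  (p3,r7) ✓
Counterexamples (restrictor pairs failing the scope): 5.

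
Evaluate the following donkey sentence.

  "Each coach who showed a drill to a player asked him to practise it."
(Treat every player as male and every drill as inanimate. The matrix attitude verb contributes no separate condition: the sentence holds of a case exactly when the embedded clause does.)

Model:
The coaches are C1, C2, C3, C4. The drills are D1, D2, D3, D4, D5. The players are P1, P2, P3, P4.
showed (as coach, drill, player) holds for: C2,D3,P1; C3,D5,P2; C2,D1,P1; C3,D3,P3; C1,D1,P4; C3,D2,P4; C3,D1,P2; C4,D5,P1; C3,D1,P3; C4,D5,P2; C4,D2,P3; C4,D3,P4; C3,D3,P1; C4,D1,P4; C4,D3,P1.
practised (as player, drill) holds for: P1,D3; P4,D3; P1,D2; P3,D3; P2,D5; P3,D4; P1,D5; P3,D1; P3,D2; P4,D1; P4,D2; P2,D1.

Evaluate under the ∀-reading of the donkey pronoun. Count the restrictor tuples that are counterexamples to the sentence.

"him" takes "a player" as antecedent and "it" takes "a drill"; both are donkey pronouns co-varying with the restrictor.
Strong reading: for every (c,d,p) with showed(c,d,p), practised(p,d).
Restrictor triples: (C1,D1,P4)→practised(P4,D1) ✓  (C2,D1,P1)→practised(P1,D1) ✗  (C2,D3,P1)→practised(P1,D3) ✓  (C3,D1,P2)→practised(P2,D1) ✓  (C3,D1,P3)→practised(P3,D1) ✓  (C3,D2,P4)→practised(P4,D2) ✓  (C3,D3,P1)→practised(P1,D3) ✓  (C3,D3,P3)→practised(P3,D3) ✓  (C3,D5,P2)→practised(P2,D5) ✓  (C4,D1,P4)→practised(P4,D1) ✓  (C4,D2,P3)→practised(P3,D2) ✓  (C4,D3,P1)→practised(P1,D3) ✓  (C4,D3,P4)→practised(P4,D3) ✓  (C4,D5,P1)→practised(P1,D5) ✓  (C4,D5,P2)→practised(P2,D5) ✓
Counterexamples (restrictor triples failing the scope): 1.

1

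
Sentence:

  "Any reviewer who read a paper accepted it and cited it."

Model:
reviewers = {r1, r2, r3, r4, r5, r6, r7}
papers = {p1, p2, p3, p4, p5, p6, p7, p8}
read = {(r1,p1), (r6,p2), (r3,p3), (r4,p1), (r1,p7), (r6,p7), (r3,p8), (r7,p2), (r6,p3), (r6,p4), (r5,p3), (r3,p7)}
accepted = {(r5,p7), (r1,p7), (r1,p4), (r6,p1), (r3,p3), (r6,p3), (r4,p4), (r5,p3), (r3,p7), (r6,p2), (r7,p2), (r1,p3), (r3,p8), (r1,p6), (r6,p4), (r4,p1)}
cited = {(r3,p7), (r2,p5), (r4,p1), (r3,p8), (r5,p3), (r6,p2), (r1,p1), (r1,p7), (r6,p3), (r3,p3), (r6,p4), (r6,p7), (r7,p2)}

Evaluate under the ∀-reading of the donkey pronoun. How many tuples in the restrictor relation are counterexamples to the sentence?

"it" takes "a paper" as antecedent — a donkey pronoun bound across the clause boundary.
Strong reading: for every (r,p) with read(r,p), accepted(r,p) ∧ cited(r,p).
Restrictor pairs: (r1,p1) ✗  (r1,p7) ✓  (r3,p3) ✓  (r3,p7) ✓  (r3,p8) ✓  (r4,p1) ✓  (r5,p3) ✓  (r6,p2) ✓  (r6,p3) ✓  (r6,p4) ✓  (r6,p7) ✗  (r7,p2) ✓
Counterexamples (restrictor pairs failing the scope): 2.

2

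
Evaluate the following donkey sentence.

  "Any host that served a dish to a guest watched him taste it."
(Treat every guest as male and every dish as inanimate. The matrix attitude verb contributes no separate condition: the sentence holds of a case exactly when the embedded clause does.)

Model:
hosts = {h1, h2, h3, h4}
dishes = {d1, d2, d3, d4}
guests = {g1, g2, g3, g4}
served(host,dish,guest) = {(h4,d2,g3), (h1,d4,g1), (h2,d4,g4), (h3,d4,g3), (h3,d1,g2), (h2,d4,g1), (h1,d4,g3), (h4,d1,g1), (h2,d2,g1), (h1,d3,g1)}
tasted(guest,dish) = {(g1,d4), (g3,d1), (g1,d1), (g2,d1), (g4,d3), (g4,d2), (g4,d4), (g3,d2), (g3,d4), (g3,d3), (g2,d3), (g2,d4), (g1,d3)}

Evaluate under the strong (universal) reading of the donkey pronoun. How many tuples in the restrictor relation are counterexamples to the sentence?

1

"him" takes "a guest" as antecedent and "it" takes "a dish"; both are donkey pronouns co-varying with the restrictor.
Strong reading: for every (h,d,g) with served(h,d,g), tasted(g,d).
Restrictor triples: (h1,d3,g1)→tasted(g1,d3) ✓  (h1,d4,g1)→tasted(g1,d4) ✓  (h1,d4,g3)→tasted(g3,d4) ✓  (h2,d2,g1)→tasted(g1,d2) ✗  (h2,d4,g1)→tasted(g1,d4) ✓  (h2,d4,g4)→tasted(g4,d4) ✓  (h3,d1,g2)→tasted(g2,d1) ✓  (h3,d4,g3)→tasted(g3,d4) ✓  (h4,d1,g1)→tasted(g1,d1) ✓  (h4,d2,g3)→tasted(g3,d2) ✓
Counterexamples (restrictor triples failing the scope): 1.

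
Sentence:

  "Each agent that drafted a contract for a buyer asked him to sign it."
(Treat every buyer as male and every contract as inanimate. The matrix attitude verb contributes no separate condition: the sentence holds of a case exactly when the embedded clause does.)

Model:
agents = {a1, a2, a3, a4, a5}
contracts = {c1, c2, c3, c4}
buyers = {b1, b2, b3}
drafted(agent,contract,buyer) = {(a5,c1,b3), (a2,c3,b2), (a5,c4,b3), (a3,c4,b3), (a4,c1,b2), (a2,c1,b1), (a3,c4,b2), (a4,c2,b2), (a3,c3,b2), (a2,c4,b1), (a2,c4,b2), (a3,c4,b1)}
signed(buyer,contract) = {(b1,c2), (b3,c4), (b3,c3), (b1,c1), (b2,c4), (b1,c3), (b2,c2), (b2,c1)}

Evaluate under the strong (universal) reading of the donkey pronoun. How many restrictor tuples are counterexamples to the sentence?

"him" takes "a buyer" as antecedent and "it" takes "a contract"; both are donkey pronouns co-varying with the restrictor.
Strong reading: for every (a,c,b) with drafted(a,c,b), signed(b,c).
Restrictor triples: (a2,c1,b1)→signed(b1,c1) ✓  (a2,c3,b2)→signed(b2,c3) ✗  (a2,c4,b1)→signed(b1,c4) ✗  (a2,c4,b2)→signed(b2,c4) ✓  (a3,c3,b2)→signed(b2,c3) ✗  (a3,c4,b1)→signed(b1,c4) ✗  (a3,c4,b2)→signed(b2,c4) ✓  (a3,c4,b3)→signed(b3,c4) ✓  (a4,c1,b2)→signed(b2,c1) ✓  (a4,c2,b2)→signed(b2,c2) ✓  (a5,c1,b3)→signed(b3,c1) ✗  (a5,c4,b3)→signed(b3,c4) ✓
Counterexamples (restrictor triples failing the scope): 5.

5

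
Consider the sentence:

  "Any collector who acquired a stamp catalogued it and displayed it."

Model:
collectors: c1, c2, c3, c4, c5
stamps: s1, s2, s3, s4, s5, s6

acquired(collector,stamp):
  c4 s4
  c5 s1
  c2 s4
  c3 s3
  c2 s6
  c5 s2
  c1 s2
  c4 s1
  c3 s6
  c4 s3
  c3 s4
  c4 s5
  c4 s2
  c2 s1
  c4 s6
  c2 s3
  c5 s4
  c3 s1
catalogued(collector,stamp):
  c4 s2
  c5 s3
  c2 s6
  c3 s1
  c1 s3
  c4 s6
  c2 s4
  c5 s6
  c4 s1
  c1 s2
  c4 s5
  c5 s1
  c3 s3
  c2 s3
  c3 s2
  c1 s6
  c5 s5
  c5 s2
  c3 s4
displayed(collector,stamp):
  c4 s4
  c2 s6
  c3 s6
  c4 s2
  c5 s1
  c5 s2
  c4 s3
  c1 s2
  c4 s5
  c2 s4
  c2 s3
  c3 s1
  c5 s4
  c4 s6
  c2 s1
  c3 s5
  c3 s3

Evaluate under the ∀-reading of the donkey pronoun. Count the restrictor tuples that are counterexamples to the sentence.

7

"it" takes "a stamp" as antecedent — a donkey pronoun bound across the clause boundary.
Strong reading: for every (c,s) with acquired(c,s), catalogued(c,s) ∧ displayed(c,s).
Restrictor pairs: (c1,s2) ✓  (c2,s1) ✗  (c2,s3) ✓  (c2,s4) ✓  (c2,s6) ✓  (c3,s1) ✓  (c3,s3) ✓  (c3,s4) ✗  (c3,s6) ✗  (c4,s1) ✗  (c4,s2) ✓  (c4,s3) ✗  (c4,s4) ✗  (c4,s5) ✓  (c4,s6) ✓  (c5,s1) ✓  (c5,s2) ✓  (c5,s4) ✗
Counterexamples (restrictor pairs failing the scope): 7.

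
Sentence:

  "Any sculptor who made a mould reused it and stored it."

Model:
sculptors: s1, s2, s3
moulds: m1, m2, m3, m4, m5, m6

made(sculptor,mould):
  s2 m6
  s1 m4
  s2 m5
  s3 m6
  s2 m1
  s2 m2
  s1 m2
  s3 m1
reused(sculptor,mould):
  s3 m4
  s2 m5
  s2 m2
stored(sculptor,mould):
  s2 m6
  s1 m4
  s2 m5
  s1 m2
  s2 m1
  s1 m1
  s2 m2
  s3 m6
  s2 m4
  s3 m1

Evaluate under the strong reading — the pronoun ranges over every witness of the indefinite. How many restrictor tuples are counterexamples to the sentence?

"it" takes "a mould" as antecedent — a donkey pronoun bound across the clause boundary.
Strong reading: for every (s,m) with made(s,m), reused(s,m) ∧ stored(s,m).
Restrictor pairs: (s1,m2) ✗  (s1,m4) ✗  (s2,m1) ✗  (s2,m2) ✓  (s2,m5) ✓  (s2,m6) ✗  (s3,m1) ✗  (s3,m6) ✗
Counterexamples (restrictor pairs failing the scope): 6.

6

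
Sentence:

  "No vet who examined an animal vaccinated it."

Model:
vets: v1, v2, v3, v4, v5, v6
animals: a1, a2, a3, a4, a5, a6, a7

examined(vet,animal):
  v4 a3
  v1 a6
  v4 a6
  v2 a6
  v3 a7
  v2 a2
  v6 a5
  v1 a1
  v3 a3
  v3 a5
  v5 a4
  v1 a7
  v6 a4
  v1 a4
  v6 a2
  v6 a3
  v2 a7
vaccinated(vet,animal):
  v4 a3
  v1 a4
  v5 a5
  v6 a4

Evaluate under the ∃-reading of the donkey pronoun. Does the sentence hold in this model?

False

"it" takes "an animal" as antecedent — a donkey pronoun bound across the clause boundary.
Truth condition: for no (v,a) with examined(v,a) does vaccinated(v,a) hold.
Restrictor pairs — does the scope hold? (v1,a1):fails  (v1,a4):holds  (v1,a6):fails  (v1,a7):fails  (v2,a2):fails  (v2,a6):fails  (v2,a7):fails  (v3,a3):fails  (v3,a5):fails  (v3,a7):fails  (v4,a3):holds  (v4,a6):fails  (v5,a4):fails  (v6,a2):fails  (v6,a3):fails  (v6,a4):holds  (v6,a5):fails
Scope holds for 3 pair(s), so the sentence is false.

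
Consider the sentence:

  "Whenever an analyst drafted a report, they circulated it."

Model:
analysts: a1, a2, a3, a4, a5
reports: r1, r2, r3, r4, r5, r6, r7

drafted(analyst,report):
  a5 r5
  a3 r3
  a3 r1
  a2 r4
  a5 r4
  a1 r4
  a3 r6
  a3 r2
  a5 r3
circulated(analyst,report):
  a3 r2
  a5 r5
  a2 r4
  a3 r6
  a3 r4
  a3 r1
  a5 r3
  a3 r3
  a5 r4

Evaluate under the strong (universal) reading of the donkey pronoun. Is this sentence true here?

"it" takes "a report" as antecedent — a donkey pronoun bound across the clause boundary.
Strong reading: for every (a,r) with drafted(a,r), circulated(a,r).
Restrictor pairs: (a1,r4) ✗  (a2,r4) ✓  (a3,r1) ✓  (a3,r2) ✓  (a3,r3) ✓  (a3,r6) ✓  (a5,r3) ✓  (a5,r4) ✓  (a5,r5) ✓
Counterexample: (a1,r4) is in drafted but fails the scope.

False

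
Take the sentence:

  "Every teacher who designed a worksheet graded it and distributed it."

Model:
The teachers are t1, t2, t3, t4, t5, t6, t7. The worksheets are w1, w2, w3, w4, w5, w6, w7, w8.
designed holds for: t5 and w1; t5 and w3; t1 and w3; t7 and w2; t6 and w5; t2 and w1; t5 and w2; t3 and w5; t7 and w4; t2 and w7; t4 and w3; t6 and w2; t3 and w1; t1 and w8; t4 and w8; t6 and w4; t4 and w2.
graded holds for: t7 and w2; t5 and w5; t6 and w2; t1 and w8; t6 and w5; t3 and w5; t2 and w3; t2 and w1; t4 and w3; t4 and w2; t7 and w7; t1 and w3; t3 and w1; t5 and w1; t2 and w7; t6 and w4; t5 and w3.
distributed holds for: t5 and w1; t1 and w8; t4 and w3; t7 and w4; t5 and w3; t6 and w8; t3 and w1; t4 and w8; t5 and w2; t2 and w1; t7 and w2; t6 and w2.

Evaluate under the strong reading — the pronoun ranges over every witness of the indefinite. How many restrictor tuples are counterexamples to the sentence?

9

"it" takes "a worksheet" as antecedent — a donkey pronoun bound across the clause boundary.
Strong reading: for every (t,w) with designed(t,w), graded(t,w) ∧ distributed(t,w).
Restrictor pairs: (t1,w3) ✗  (t1,w8) ✓  (t2,w1) ✓  (t2,w7) ✗  (t3,w1) ✓  (t3,w5) ✗  (t4,w2) ✗  (t4,w3) ✓  (t4,w8) ✗  (t5,w1) ✓  (t5,w2) ✗  (t5,w3) ✓  (t6,w2) ✓  (t6,w4) ✗  (t6,w5) ✗  (t7,w2) ✓  (t7,w4) ✗
Counterexamples (restrictor pairs failing the scope): 9.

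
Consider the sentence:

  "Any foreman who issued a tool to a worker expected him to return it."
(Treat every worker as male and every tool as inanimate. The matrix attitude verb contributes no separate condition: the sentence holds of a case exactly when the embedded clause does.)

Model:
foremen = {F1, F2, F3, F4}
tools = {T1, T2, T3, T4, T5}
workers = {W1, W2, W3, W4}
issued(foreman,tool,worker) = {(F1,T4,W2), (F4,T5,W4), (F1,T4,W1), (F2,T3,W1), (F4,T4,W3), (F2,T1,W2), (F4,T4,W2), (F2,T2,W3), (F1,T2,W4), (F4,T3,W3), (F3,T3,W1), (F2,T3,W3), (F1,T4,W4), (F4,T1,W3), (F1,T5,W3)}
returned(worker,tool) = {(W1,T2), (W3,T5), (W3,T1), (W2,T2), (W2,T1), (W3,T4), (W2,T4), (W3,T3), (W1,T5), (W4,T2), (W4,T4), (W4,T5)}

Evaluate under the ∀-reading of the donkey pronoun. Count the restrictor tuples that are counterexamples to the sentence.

4

"him" takes "a worker" as antecedent and "it" takes "a tool"; both are donkey pronouns co-varying with the restrictor.
Strong reading: for every (f,t,w) with issued(f,t,w), returned(w,t).
Restrictor triples: (F1,T2,W4)→returned(W4,T2) ✓  (F1,T4,W1)→returned(W1,T4) ✗  (F1,T4,W2)→returned(W2,T4) ✓  (F1,T4,W4)→returned(W4,T4) ✓  (F1,T5,W3)→returned(W3,T5) ✓  (F2,T1,W2)→returned(W2,T1) ✓  (F2,T2,W3)→returned(W3,T2) ✗  (F2,T3,W1)→returned(W1,T3) ✗  (F2,T3,W3)→returned(W3,T3) ✓  (F3,T3,W1)→returned(W1,T3) ✗  (F4,T1,W3)→returned(W3,T1) ✓  (F4,T3,W3)→returned(W3,T3) ✓  (F4,T4,W2)→returned(W2,T4) ✓  (F4,T4,W3)→returned(W3,T4) ✓  (F4,T5,W4)→returned(W4,T5) ✓
Counterexamples (restrictor triples failing the scope): 4.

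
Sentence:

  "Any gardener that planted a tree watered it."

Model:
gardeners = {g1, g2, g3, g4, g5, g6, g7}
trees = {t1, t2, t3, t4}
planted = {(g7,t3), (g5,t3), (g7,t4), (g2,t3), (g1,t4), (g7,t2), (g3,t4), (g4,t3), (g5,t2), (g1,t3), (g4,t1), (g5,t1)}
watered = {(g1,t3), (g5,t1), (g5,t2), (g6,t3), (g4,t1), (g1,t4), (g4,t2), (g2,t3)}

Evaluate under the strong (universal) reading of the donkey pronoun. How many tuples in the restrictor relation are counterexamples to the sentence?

"it" takes "a tree" as antecedent — a donkey pronoun bound across the clause boundary.
Strong reading: for every (g,t) with planted(g,t), watered(g,t).
Restrictor pairs: (g1,t3) ✓  (g1,t4) ✓  (g2,t3) ✓  (g3,t4) ✗  (g4,t1) ✓  (g4,t3) ✗  (g5,t1) ✓  (g5,t2) ✓  (g5,t3) ✗  (g7,t2) ✗  (g7,t3) ✗  (g7,t4) ✗
Counterexamples (restrictor pairs failing the scope): 6.

6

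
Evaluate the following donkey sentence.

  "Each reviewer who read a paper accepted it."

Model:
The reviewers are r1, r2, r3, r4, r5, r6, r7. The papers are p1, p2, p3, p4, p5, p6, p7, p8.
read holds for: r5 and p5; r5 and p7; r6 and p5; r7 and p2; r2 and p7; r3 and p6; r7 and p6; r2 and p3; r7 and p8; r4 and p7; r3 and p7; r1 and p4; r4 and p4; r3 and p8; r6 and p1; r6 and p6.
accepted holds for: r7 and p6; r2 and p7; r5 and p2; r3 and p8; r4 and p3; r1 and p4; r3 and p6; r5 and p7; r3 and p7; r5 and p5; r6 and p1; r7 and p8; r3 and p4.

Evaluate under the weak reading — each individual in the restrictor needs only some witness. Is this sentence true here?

"it" takes "a paper" as antecedent — a donkey pronoun bound across the clause boundary.
Weak reading: every reviewer r with some read-paper has at least one read-paper p such that accepted(r,p).
Per reviewer: r1:✓  r2:✓  r3:✓  r4:✗  r5:✓  r6:✓  r7:✓
r4 has no witness among its read-papers.

False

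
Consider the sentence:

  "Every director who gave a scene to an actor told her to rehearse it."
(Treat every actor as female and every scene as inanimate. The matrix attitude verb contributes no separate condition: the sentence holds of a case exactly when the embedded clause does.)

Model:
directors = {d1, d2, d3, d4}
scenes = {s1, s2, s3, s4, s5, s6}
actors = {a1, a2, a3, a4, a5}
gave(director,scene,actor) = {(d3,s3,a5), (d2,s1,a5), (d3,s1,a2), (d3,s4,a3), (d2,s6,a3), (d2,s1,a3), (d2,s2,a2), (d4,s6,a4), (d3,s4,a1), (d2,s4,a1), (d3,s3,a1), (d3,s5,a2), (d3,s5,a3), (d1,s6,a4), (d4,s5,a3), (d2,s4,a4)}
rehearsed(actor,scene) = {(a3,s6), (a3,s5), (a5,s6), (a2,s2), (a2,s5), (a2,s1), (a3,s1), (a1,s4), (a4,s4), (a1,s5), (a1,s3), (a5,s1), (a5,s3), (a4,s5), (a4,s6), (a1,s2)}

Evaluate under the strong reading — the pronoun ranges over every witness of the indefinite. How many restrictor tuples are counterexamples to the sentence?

"her" takes "an actor" as antecedent and "it" takes "a scene"; both are donkey pronouns co-varying with the restrictor.
Strong reading: for every (d,s,a) with gave(d,s,a), rehearsed(a,s).
Restrictor triples: (d1,s6,a4)→rehearsed(a4,s6) ✓  (d2,s1,a3)→rehearsed(a3,s1) ✓  (d2,s1,a5)→rehearsed(a5,s1) ✓  (d2,s2,a2)→rehearsed(a2,s2) ✓  (d2,s4,a1)→rehearsed(a1,s4) ✓  (d2,s4,a4)→rehearsed(a4,s4) ✓  (d2,s6,a3)→rehearsed(a3,s6) ✓  (d3,s1,a2)→rehearsed(a2,s1) ✓  (d3,s3,a1)→rehearsed(a1,s3) ✓  (d3,s3,a5)→rehearsed(a5,s3) ✓  (d3,s4,a1)→rehearsed(a1,s4) ✓  (d3,s4,a3)→rehearsed(a3,s4) ✗  (d3,s5,a2)→rehearsed(a2,s5) ✓  (d3,s5,a3)→rehearsed(a3,s5) ✓  (d4,s5,a3)→rehearsed(a3,s5) ✓  (d4,s6,a4)→rehearsed(a4,s6) ✓
Counterexamples (restrictor triples failing the scope): 1.

1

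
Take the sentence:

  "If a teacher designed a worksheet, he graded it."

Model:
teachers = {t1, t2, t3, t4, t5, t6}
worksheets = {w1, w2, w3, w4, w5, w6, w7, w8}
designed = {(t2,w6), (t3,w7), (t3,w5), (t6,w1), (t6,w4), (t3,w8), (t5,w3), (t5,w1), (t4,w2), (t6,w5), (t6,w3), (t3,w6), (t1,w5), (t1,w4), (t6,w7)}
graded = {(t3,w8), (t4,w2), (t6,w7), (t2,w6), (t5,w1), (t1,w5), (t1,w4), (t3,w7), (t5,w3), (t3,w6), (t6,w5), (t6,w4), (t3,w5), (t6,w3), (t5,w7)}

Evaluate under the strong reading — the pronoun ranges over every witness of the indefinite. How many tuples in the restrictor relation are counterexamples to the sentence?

"it" takes "a worksheet" as antecedent — a donkey pronoun bound across the clause boundary.
Strong reading: for every (t,w) with designed(t,w), graded(t,w).
Restrictor pairs: (t1,w4) ✓  (t1,w5) ✓  (t2,w6) ✓  (t3,w5) ✓  (t3,w6) ✓  (t3,w7) ✓  (t3,w8) ✓  (t4,w2) ✓  (t5,w1) ✓  (t5,w3) ✓  (t6,w1) ✗  (t6,w3) ✓  (t6,w4) ✓  (t6,w5) ✓  (t6,w7) ✓
Counterexamples (restrictor pairs failing the scope): 1.

1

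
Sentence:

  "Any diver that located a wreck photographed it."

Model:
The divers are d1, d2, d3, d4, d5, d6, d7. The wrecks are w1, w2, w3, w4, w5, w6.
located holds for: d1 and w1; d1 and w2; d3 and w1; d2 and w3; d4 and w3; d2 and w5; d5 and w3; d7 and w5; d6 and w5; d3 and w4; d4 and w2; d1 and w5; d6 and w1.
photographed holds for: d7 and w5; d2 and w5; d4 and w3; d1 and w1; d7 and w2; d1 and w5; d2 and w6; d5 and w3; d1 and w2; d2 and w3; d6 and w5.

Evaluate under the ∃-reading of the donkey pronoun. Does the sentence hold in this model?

"it" takes "a wreck" as antecedent — a donkey pronoun bound across the clause boundary.
Weak reading: every diver d with some located-wreck has at least one located-wreck w such that photographed(d,w).
Per diver: d1:✓  d2:✓  d3:✗  d4:✓  d5:✓  d6:✓  d7:✓
d3 has no witness among its located-wrecks.

False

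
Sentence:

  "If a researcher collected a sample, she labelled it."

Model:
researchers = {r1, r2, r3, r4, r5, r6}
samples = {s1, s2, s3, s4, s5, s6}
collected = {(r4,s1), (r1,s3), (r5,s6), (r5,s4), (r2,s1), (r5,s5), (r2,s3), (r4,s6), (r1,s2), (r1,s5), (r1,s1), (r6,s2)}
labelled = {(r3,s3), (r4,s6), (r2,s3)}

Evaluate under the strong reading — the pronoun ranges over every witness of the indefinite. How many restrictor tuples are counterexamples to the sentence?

10

"it" takes "a sample" as antecedent — a donkey pronoun bound across the clause boundary.
Strong reading: for every (r,s) with collected(r,s), labelled(r,s).
Restrictor pairs: (r1,s1) ✗  (r1,s2) ✗  (r1,s3) ✗  (r1,s5) ✗  (r2,s1) ✗  (r2,s3) ✓  (r4,s1) ✗  (r4,s6) ✓  (r5,s4) ✗  (r5,s5) ✗  (r5,s6) ✗  (r6,s2) ✗
Counterexamples (restrictor pairs failing the scope): 10.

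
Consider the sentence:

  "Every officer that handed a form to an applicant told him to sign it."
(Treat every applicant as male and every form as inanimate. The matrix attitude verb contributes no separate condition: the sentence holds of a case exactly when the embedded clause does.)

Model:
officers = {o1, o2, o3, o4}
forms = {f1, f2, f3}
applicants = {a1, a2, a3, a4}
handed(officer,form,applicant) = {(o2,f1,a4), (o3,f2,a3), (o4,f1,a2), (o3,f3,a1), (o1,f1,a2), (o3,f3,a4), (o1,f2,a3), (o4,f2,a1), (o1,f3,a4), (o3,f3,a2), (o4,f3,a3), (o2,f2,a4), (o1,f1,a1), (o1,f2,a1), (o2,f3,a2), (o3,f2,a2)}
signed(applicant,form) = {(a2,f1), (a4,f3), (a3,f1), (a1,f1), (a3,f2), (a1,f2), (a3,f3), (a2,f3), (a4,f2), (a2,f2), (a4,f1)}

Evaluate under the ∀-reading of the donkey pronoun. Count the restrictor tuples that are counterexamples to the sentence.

"him" takes "an applicant" as antecedent and "it" takes "a form"; both are donkey pronouns co-varying with the restrictor.
Strong reading: for every (o,f,a) with handed(o,f,a), signed(a,f).
Restrictor triples: (o1,f1,a1)→signed(a1,f1) ✓  (o1,f1,a2)→signed(a2,f1) ✓  (o1,f2,a1)→signed(a1,f2) ✓  (o1,f2,a3)→signed(a3,f2) ✓  (o1,f3,a4)→signed(a4,f3) ✓  (o2,f1,a4)→signed(a4,f1) ✓  (o2,f2,a4)→signed(a4,f2) ✓  (o2,f3,a2)→signed(a2,f3) ✓  (o3,f2,a2)→signed(a2,f2) ✓  (o3,f2,a3)→signed(a3,f2) ✓  (o3,f3,a1)→signed(a1,f3) ✗  (o3,f3,a2)→signed(a2,f3) ✓  (o3,f3,a4)→signed(a4,f3) ✓  (o4,f1,a2)→signed(a2,f1) ✓  (o4,f2,a1)→signed(a1,f2) ✓  (o4,f3,a3)→signed(a3,f3) ✓
Counterexamples (restrictor triples failing the scope): 1.

1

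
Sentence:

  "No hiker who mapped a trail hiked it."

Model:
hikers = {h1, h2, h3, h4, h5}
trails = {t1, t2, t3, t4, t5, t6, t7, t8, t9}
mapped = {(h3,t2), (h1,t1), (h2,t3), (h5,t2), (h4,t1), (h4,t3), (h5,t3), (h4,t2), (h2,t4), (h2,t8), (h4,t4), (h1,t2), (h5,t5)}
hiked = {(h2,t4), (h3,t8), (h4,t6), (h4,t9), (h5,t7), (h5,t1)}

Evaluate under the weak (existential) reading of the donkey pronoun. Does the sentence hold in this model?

False

"it" takes "a trail" as antecedent — a donkey pronoun bound across the clause boundary.
Truth condition: for no (h,t) with mapped(h,t) does hiked(h,t) hold.
Restrictor pairs — does the scope hold? (h1,t1):fails  (h1,t2):fails  (h2,t3):fails  (h2,t4):holds  (h2,t8):fails  (h3,t2):fails  (h4,t1):fails  (h4,t2):fails  (h4,t3):fails  (h4,t4):fails  (h5,t2):fails  (h5,t3):fails  (h5,t5):fails
Scope holds for 1 pair(s), so the sentence is false.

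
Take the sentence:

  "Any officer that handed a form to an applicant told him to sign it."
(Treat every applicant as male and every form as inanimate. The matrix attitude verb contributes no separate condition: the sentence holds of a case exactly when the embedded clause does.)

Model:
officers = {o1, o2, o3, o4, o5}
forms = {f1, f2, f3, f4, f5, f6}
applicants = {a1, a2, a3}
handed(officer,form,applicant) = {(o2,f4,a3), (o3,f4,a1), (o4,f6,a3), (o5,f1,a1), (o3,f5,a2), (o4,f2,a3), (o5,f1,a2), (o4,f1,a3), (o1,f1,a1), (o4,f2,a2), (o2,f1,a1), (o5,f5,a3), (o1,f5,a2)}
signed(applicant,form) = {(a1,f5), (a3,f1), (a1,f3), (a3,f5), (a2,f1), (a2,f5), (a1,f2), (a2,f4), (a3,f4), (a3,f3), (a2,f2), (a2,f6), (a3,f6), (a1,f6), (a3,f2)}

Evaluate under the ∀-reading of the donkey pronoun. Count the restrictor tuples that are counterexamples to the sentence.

"him" takes "an applicant" as antecedent and "it" takes "a form"; both are donkey pronouns co-varying with the restrictor.
Strong reading: for every (o,f,a) with handed(o,f,a), signed(a,f).
Restrictor triples: (o1,f1,a1)→signed(a1,f1) ✗  (o1,f5,a2)→signed(a2,f5) ✓  (o2,f1,a1)→signed(a1,f1) ✗  (o2,f4,a3)→signed(a3,f4) ✓  (o3,f4,a1)→signed(a1,f4) ✗  (o3,f5,a2)→signed(a2,f5) ✓  (o4,f1,a3)→signed(a3,f1) ✓  (o4,f2,a2)→signed(a2,f2) ✓  (o4,f2,a3)→signed(a3,f2) ✓  (o4,f6,a3)→signed(a3,f6) ✓  (o5,f1,a1)→signed(a1,f1) ✗  (o5,f1,a2)→signed(a2,f1) ✓  (o5,f5,a3)→signed(a3,f5) ✓
Counterexamples (restrictor triples failing the scope): 4.

4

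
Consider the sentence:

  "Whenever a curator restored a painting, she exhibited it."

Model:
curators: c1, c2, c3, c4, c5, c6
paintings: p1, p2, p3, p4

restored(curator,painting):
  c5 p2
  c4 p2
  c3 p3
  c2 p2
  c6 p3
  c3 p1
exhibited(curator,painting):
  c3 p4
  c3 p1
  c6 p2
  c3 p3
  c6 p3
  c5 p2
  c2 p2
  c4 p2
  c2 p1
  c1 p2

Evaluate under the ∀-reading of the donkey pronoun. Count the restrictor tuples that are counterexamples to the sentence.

0

"it" takes "a painting" as antecedent — a donkey pronoun bound across the clause boundary.
Strong reading: for every (c,p) with restored(c,p), exhibited(c,p).
Restrictor pairs: (c2,p2) ✓  (c3,p1) ✓  (c3,p3) ✓  (c4,p2) ✓  (c5,p2) ✓  (c6,p3) ✓
Counterexamples (restrictor pairs failing the scope): 0.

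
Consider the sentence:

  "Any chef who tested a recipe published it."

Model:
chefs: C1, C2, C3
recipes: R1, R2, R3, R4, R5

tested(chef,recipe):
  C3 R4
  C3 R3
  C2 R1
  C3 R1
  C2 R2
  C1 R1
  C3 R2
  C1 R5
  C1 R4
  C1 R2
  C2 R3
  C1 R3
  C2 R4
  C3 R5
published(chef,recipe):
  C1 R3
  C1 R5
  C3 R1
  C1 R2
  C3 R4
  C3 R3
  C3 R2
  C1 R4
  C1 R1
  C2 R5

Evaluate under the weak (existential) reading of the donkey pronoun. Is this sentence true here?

False

"it" takes "a recipe" as antecedent — a donkey pronoun bound across the clause boundary.
Weak reading: every chef c with some tested-recipe has at least one tested-recipe r such that published(c,r).
Per chef: C1:✓  C2:✗  C3:✓
C2 has no witness among its tested-recipes.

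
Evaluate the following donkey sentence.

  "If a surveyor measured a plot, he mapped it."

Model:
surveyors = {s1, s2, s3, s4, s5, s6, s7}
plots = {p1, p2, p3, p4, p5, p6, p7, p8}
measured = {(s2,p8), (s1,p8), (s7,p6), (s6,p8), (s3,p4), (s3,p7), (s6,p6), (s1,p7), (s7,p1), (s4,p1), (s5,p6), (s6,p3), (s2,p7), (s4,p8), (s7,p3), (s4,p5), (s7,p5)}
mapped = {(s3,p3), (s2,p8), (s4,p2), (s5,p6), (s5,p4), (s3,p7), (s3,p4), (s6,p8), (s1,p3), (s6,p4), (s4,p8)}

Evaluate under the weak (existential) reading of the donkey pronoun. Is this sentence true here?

"it" takes "a plot" as antecedent — a donkey pronoun bound across the clause boundary.
Weak reading: every surveyor s with some measured-plot has at least one measured-plot p such that mapped(s,p).
Per surveyor: s1:✗  s2:✓  s3:✓  s4:✓  s5:✓  s6:✓  s7:✗
s1 has no witness among its measured-plots.

False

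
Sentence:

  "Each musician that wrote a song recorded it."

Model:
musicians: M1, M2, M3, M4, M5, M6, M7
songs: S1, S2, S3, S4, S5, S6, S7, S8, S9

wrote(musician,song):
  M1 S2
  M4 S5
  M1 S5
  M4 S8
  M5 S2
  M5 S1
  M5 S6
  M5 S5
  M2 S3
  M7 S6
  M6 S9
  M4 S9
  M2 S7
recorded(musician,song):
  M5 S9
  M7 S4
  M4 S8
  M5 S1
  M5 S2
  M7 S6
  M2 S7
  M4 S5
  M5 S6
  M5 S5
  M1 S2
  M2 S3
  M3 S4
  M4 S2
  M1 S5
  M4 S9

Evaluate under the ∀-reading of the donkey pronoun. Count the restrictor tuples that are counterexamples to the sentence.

"it" takes "a song" as antecedent — a donkey pronoun bound across the clause boundary.
Strong reading: for every (m,s) with wrote(m,s), recorded(m,s).
Restrictor pairs: (M1,S2) ✓  (M1,S5) ✓  (M2,S3) ✓  (M2,S7) ✓  (M4,S5) ✓  (M4,S8) ✓  (M4,S9) ✓  (M5,S1) ✓  (M5,S2) ✓  (M5,S5) ✓  (M5,S6) ✓  (M6,S9) ✗  (M7,S6) ✓
Counterexamples (restrictor pairs failing the scope): 1.

1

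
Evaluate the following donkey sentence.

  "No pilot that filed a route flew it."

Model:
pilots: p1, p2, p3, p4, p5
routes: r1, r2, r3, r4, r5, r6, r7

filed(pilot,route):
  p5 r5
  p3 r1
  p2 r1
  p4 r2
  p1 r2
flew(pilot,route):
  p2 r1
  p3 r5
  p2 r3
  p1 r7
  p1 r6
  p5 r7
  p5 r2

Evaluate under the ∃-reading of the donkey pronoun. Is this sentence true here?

"it" takes "a route" as antecedent — a donkey pronoun bound across the clause boundary.
Truth condition: for no (p,r) with filed(p,r) does flew(p,r) hold.
Restrictor pairs — does the scope hold? (p1,r2):fails  (p2,r1):holds  (p3,r1):fails  (p4,r2):fails  (p5,r5):fails
Scope holds for 1 pair(s), so the sentence is false.

False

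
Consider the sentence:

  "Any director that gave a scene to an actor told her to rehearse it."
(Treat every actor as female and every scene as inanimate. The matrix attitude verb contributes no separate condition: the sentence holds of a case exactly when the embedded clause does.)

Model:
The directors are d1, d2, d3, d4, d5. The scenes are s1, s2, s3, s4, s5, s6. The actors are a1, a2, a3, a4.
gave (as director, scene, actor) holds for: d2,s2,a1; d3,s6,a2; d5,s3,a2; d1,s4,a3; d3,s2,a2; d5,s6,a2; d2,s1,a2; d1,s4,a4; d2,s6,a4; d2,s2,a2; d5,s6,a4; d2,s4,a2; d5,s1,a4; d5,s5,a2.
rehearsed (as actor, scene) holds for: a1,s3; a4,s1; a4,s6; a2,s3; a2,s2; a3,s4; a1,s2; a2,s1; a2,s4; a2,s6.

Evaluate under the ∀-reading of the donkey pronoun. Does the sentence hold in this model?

"her" takes "an actor" as antecedent and "it" takes "a scene"; both are donkey pronouns co-varying with the restrictor.
Strong reading: for every (d,s,a) with gave(d,s,a), rehearsed(a,s).
Restrictor triples: (d1,s4,a3)→rehearsed(a3,s4) ✓  (d1,s4,a4)→rehearsed(a4,s4) ✗  (d2,s1,a2)→rehearsed(a2,s1) ✓  (d2,s2,a1)→rehearsed(a1,s2) ✓  (d2,s2,a2)→rehearsed(a2,s2) ✓  (d2,s4,a2)→rehearsed(a2,s4) ✓  (d2,s6,a4)→rehearsed(a4,s6) ✓  (d3,s2,a2)→rehearsed(a2,s2) ✓  (d3,s6,a2)→rehearsed(a2,s6) ✓  (d5,s1,a4)→rehearsed(a4,s1) ✓  (d5,s3,a2)→rehearsed(a2,s3) ✓  (d5,s5,a2)→rehearsed(a2,s5) ✗  (d5,s6,a2)→rehearsed(a2,s6) ✓  (d5,s6,a4)→rehearsed(a4,s6) ✓
Counterexample: (d1,s4,a4) — rehearsed(a4,s4) does not hold.

False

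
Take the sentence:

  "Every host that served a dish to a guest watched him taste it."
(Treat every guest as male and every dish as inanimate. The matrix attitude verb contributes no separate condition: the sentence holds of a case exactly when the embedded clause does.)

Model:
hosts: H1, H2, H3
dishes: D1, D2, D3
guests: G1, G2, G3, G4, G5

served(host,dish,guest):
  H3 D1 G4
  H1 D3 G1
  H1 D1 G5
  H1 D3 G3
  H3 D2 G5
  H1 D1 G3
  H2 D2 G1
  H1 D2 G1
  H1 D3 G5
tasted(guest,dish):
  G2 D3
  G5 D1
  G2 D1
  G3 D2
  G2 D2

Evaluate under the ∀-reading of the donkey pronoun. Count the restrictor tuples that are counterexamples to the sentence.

"him" takes "a guest" as antecedent and "it" takes "a dish"; both are donkey pronouns co-varying with the restrictor.
Strong reading: for every (h,d,g) with served(h,d,g), tasted(g,d).
Restrictor triples: (H1,D1,G3)→tasted(G3,D1) ✗  (H1,D1,G5)→tasted(G5,D1) ✓  (H1,D2,G1)→tasted(G1,D2) ✗  (H1,D3,G1)→tasted(G1,D3) ✗  (H1,D3,G3)→tasted(G3,D3) ✗  (H1,D3,G5)→tasted(G5,D3) ✗  (H2,D2,G1)→tasted(G1,D2) ✗  (H3,D1,G4)→tasted(G4,D1) ✗  (H3,D2,G5)→tasted(G5,D2) ✗
Counterexamples (restrictor triples failing the scope): 8.

8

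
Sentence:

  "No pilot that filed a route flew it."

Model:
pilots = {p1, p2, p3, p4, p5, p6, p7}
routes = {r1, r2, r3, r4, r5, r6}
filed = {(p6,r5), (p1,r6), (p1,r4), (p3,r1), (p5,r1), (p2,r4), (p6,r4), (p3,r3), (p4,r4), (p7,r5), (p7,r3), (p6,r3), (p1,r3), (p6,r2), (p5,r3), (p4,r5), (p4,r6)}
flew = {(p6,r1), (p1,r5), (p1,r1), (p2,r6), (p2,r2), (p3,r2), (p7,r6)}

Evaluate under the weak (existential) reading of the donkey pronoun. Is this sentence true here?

True

"it" takes "a route" as antecedent — a donkey pronoun bound across the clause boundary.
Truth condition: for no (p,r) with filed(p,r) does flew(p,r) hold.
Restrictor pairs — does the scope hold? (p1,r3):fails  (p1,r4):fails  (p1,r6):fails  (p2,r4):fails  (p3,r1):fails  (p3,r3):fails  (p4,r4):fails  (p4,r5):fails  (p4,r6):fails  (p5,r1):fails  (p5,r3):fails  (p6,r2):fails  (p6,r3):fails  (p6,r4):fails  (p6,r5):fails  (p7,r3):fails  (p7,r5):fails
Scope holds for no restrictor pair, so the sentence is true.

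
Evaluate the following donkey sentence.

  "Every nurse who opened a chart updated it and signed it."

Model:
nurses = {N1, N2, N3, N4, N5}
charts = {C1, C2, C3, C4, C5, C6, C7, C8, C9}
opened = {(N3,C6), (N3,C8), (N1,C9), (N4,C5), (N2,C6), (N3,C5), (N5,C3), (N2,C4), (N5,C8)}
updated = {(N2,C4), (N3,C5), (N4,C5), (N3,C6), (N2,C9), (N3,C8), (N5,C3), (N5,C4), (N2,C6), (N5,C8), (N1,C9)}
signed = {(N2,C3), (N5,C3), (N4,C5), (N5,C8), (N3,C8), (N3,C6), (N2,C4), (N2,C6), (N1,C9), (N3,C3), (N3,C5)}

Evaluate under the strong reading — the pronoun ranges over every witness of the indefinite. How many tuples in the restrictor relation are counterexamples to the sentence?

"it" takes "a chart" as antecedent — a donkey pronoun bound across the clause boundary.
Strong reading: for every (n,c) with opened(n,c), updated(n,c) ∧ signed(n,c).
Restrictor pairs: (N1,C9) ✓  (N2,C4) ✓  (N2,C6) ✓  (N3,C5) ✓  (N3,C6) ✓  (N3,C8) ✓  (N4,C5) ✓  (N5,C3) ✓  (N5,C8) ✓
Counterexamples (restrictor pairs failing the scope): 0.

0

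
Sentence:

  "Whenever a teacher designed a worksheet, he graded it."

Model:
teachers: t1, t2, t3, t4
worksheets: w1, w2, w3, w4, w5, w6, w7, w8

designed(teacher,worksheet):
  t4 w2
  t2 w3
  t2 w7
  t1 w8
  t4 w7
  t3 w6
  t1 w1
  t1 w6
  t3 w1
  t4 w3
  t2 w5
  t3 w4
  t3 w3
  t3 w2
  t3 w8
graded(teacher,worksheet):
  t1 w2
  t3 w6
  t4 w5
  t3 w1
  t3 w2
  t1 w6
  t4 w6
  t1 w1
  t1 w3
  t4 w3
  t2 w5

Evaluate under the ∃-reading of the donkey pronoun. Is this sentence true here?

"it" takes "a worksheet" as antecedent — a donkey pronoun bound across the clause boundary.
Weak reading: every teacher t with some designed-worksheet has at least one designed-worksheet w such that graded(t,w).
Per teacher: t1:✓  t2:✓  t3:✓  t4:✓
Every teacher in the restrictor has a witness.

True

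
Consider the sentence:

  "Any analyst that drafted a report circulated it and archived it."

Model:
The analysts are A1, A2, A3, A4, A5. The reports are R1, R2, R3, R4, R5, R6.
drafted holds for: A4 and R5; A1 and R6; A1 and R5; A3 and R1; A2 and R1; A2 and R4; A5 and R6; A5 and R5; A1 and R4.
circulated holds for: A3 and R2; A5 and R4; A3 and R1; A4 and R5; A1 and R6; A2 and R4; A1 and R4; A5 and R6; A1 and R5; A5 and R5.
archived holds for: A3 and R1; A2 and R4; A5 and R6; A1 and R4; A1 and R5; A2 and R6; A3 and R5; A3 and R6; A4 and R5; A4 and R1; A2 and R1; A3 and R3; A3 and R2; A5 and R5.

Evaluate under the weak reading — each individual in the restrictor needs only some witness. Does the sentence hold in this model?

"it" takes "a report" as antecedent — a donkey pronoun bound across the clause boundary.
Weak reading: every analyst a with some drafted-report has at least one drafted-report r such that circulated(a,r) ∧ archived(a,r).
Per analyst: A1:✓  A2:✓  A3:✓  A4:✓  A5:✓
Every analyst in the restrictor has a witness.

True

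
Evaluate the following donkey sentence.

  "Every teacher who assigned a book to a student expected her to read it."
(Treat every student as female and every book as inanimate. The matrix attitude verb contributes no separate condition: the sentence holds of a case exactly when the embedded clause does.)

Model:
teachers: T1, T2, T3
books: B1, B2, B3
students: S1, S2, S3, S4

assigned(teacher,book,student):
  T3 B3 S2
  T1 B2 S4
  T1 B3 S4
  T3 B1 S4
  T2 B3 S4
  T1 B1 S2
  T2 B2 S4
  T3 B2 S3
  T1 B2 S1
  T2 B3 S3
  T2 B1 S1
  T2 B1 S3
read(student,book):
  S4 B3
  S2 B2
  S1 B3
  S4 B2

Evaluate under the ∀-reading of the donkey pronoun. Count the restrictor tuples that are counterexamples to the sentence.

8

"her" takes "a student" as antecedent and "it" takes "a book"; both are donkey pronouns co-varying with the restrictor.
Strong reading: for every (t,b,s) with assigned(t,b,s), read(s,b).
Restrictor triples: (T1,B1,S2)→read(S2,B1) ✗  (T1,B2,S1)→read(S1,B2) ✗  (T1,B2,S4)→read(S4,B2) ✓  (T1,B3,S4)→read(S4,B3) ✓  (T2,B1,S1)→read(S1,B1) ✗  (T2,B1,S3)→read(S3,B1) ✗  (T2,B2,S4)→read(S4,B2) ✓  (T2,B3,S3)→read(S3,B3) ✗  (T2,B3,S4)→read(S4,B3) ✓  (T3,B1,S4)→read(S4,B1) ✗  (T3,B2,S3)→read(S3,B2) ✗  (T3,B3,S2)→read(S2,B3) ✗
Counterexamples (restrictor triples failing the scope): 8.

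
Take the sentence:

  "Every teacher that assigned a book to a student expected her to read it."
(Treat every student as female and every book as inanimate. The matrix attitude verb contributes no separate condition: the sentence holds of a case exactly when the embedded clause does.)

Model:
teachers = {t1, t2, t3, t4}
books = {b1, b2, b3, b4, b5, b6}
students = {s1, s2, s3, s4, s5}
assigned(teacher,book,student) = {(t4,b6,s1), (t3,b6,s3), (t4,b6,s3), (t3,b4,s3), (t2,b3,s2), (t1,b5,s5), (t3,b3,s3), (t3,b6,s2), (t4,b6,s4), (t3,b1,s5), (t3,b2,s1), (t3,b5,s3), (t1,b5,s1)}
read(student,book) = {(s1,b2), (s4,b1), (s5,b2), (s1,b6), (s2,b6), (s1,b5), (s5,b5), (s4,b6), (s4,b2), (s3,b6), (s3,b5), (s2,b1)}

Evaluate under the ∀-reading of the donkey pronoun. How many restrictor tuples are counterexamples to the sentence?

"her" takes "a student" as antecedent and "it" takes "a book"; both are donkey pronouns co-varying with the restrictor.
Strong reading: for every (t,b,s) with assigned(t,b,s), read(s,b).
Restrictor triples: (t1,b5,s1)→read(s1,b5) ✓  (t1,b5,s5)→read(s5,b5) ✓  (t2,b3,s2)→read(s2,b3) ✗  (t3,b1,s5)→read(s5,b1) ✗  (t3,b2,s1)→read(s1,b2) ✓  (t3,b3,s3)→read(s3,b3) ✗  (t3,b4,s3)→read(s3,b4) ✗  (t3,b5,s3)→read(s3,b5) ✓  (t3,b6,s2)→read(s2,b6) ✓  (t3,b6,s3)→read(s3,b6) ✓  (t4,b6,s1)→read(s1,b6) ✓  (t4,b6,s3)→read(s3,b6) ✓  (t4,b6,s4)→read(s4,b6) ✓
Counterexamples (restrictor triples failing the scope): 4.

4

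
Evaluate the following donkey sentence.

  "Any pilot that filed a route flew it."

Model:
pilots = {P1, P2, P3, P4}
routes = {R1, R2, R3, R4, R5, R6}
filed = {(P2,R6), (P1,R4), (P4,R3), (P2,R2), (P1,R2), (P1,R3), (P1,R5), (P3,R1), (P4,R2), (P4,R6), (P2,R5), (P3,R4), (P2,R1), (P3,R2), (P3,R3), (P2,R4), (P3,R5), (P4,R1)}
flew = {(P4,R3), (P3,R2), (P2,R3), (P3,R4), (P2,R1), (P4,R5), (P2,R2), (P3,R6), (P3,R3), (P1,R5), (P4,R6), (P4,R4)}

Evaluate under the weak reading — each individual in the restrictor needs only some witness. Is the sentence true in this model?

True

"it" takes "a route" as antecedent — a donkey pronoun bound across the clause boundary.
Weak reading: every pilot p with some filed-route has at least one filed-route r such that flew(p,r).
Per pilot: P1:✓  P2:✓  P3:✓  P4:✓
Every pilot in the restrictor has a witness.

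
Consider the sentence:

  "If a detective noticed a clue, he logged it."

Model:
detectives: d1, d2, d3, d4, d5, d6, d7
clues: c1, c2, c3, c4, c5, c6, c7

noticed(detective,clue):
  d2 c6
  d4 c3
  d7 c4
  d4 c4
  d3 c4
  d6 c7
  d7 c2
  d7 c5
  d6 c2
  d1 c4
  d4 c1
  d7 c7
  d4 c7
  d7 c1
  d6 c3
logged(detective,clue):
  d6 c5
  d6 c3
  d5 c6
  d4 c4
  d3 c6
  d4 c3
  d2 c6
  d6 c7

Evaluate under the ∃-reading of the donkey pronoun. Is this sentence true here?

"it" takes "a clue" as antecedent — a donkey pronoun bound across the clause boundary.
Weak reading: every detective d with some noticed-clue has at least one noticed-clue c such that logged(d,c).
Per detective: d1:✗  d2:✓  d3:✗  d4:✓  d6:✓  d7:✗
d1 has no witness among its noticed-clues.

False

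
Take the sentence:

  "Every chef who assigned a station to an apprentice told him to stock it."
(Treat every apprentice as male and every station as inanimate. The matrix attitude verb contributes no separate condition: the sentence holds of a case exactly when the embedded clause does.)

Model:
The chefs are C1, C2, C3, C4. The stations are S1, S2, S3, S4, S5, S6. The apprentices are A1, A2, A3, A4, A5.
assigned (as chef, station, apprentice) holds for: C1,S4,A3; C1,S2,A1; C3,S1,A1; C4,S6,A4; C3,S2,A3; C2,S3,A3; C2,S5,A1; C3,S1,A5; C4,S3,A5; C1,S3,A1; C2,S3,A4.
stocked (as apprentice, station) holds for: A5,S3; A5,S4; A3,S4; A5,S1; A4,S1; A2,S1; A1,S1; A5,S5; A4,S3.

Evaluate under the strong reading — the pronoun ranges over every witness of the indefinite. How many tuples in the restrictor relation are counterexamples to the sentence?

6

"him" takes "an apprentice" as antecedent and "it" takes "a station"; both are donkey pronouns co-varying with the restrictor.
Strong reading: for every (c,s,a) with assigned(c,s,a), stocked(a,s).
Restrictor triples: (C1,S2,A1)→stocked(A1,S2) ✗  (C1,S3,A1)→stocked(A1,S3) ✗  (C1,S4,A3)→stocked(A3,S4) ✓  (C2,S3,A3)→stocked(A3,S3) ✗  (C2,S3,A4)→stocked(A4,S3) ✓  (C2,S5,A1)→stocked(A1,S5) ✗  (C3,S1,A1)→stocked(A1,S1) ✓  (C3,S1,A5)→stocked(A5,S1) ✓  (C3,S2,A3)→stocked(A3,S2) ✗  (C4,S3,A5)→stocked(A5,S3) ✓  (C4,S6,A4)→stocked(A4,S6) ✗
Counterexamples (restrictor triples failing the scope): 6.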